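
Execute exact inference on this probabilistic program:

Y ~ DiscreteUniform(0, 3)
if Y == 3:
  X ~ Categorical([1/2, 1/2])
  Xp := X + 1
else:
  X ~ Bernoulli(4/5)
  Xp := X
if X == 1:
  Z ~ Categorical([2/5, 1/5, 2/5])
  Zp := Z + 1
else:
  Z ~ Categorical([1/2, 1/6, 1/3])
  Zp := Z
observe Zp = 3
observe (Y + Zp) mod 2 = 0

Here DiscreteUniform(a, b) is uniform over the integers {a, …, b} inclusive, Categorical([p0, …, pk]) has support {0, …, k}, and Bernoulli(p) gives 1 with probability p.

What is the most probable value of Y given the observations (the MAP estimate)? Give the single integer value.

Enumerate traces; 2 have nonzero weight after conditioning:
  (Y=1, X=1, Z=2) weight 2/25
  (Y=3, X=1, Z=2) weight 1/20
Group by Y:
  weight(Y=1) = 2/25
  weight(Y=3) = 1/20
Total weight = 2/25 + 1/20 = 13/100
P(Y=1 | obs) = 2/25 / 13/100 = 8/13
P(Y=3 | obs) = 1/20 / 13/100 = 5/13
argmax = 1

argmax_v P(Y = v | obs) = 1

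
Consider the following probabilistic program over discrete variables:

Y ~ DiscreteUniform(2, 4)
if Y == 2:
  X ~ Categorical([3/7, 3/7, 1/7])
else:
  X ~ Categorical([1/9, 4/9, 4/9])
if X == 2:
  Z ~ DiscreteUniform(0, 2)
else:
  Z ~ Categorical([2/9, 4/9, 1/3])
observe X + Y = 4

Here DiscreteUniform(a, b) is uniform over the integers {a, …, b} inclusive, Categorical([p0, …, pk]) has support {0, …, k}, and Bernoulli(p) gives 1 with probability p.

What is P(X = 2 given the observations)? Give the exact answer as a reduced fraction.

P(X = 2 | obs) = 9/44

Enumerate traces; 9 have nonzero weight after conditioning:
  (Y=2, X=2, Z=0) weight 1/63
  (Y=2, X=2, Z=1) weight 1/63
  (Y=2, X=2, Z=2) weight 1/63
  (Y=3, X=1, Z=0) weight 8/243
  (Y=3, X=1, Z=1) weight 16/243
  (Y=3, X=1, Z=2) weight 4/81
  (Y=4, X=0, Z=0) weight 2/243
  (Y=4, X=0, Z=1) weight 4/243
  … 1 more
Group by X:
  weight(X=0) = 1/27
  weight(X=1) = 4/27
  weight(X=2) = 1/21
Total weight = 1/27 + 4/27 + 1/21 = 44/189
P(X=0 | obs) = 1/27 / 44/189 = 7/44
P(X=1 | obs) = 4/27 / 44/189 = 7/11
P(X=2 | obs) = 1/21 / 44/189 = 9/44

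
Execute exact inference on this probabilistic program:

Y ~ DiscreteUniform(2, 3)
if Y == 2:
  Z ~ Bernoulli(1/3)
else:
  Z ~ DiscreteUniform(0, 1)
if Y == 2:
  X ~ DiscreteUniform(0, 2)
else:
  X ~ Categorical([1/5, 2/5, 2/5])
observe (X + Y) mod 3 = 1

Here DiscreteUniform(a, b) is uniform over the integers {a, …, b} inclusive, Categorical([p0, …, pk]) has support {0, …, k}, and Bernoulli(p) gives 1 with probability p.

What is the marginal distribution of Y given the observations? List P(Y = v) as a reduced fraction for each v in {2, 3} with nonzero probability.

P(Y=2) = 5/11, P(Y=3) = 6/11

Enumerate traces; 4 have nonzero weight after conditioning:
  (Y=2, Z=0, X=2) weight 1/9
  (Y=2, Z=1, X=2) weight 1/18
  (Y=3, Z=0, X=1) weight 1/10
  (Y=3, Z=1, X=1) weight 1/10
Group by Y:
  weight(Y=2) = 1/6
  weight(Y=3) = 1/5
Total weight = 1/6 + 1/5 = 11/30
P(Y=2 | obs) = 1/6 / 11/30 = 5/11
P(Y=3 | obs) = 1/5 / 11/30 = 6/11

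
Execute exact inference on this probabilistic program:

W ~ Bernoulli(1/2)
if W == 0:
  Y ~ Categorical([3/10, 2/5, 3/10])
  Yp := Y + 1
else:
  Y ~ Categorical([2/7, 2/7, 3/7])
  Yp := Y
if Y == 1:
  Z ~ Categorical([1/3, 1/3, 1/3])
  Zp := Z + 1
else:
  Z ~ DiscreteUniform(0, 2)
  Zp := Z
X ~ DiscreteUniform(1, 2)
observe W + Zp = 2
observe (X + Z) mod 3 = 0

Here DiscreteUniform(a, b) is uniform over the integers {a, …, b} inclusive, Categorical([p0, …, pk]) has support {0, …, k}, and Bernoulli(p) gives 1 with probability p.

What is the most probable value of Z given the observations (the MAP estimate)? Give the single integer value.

Enumerate traces; 5 have nonzero weight after conditioning:
  (W=0, Y=0, Z=2, X=1) weight 1/40
  (W=0, Y=1, Z=1, X=2) weight 1/30
  (W=0, Y=2, Z=2, X=1) weight 1/40
  (W=1, Y=0, Z=1, X=2) weight 1/42
  (W=1, Y=2, Z=1, X=2) weight 1/28
Group by Z:
  weight(Z=1) = 13/140
  weight(Z=2) = 1/20
Total weight = 13/140 + 1/20 = 1/7
P(Z=1 | obs) = 13/140 / 1/7 = 13/20
P(Z=2 | obs) = 1/20 / 1/7 = 7/20
argmax = 1

argmax_v P(Z = v | obs) = 1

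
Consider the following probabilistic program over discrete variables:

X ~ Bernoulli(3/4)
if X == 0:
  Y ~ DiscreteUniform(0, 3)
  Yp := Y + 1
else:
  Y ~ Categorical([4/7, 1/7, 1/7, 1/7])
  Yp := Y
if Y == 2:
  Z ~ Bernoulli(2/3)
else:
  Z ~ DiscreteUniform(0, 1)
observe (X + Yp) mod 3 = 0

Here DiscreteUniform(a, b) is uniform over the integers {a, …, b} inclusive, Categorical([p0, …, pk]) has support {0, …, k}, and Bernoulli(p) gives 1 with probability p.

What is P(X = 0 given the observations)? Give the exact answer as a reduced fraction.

Enumerate traces; 4 have nonzero weight after conditioning:
  (X=0, Y=2, Z=0) weight 1/48
  (X=0, Y=2, Z=1) weight 1/24
  (X=1, Y=2, Z=0) weight 1/28
  (X=1, Y=2, Z=1) weight 1/14
Group by X:
  weight(X=0) = 1/16
  weight(X=1) = 3/28
Total weight = 1/16 + 3/28 = 19/112
P(X=0 | obs) = 1/16 / 19/112 = 7/19
P(X=1 | obs) = 3/28 / 19/112 = 12/19

P(X = 0 | obs) = 7/19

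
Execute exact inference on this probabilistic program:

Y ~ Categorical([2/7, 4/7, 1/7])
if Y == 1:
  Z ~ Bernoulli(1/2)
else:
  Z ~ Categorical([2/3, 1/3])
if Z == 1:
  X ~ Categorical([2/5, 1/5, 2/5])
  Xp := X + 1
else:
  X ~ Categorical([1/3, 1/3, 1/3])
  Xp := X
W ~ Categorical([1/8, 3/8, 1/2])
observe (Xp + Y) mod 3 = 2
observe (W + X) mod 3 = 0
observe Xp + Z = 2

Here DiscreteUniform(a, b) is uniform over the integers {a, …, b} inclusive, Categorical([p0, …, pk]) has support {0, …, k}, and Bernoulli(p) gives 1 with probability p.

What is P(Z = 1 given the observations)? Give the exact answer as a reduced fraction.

P(Z = 1 | obs) = 3/8

Enumerate traces; 2 have nonzero weight after conditioning:
  (Y=0, Z=0, X=2, W=1) weight 1/42
  (Y=1, Z=1, X=0, W=0) weight 1/70
Group by Z:
  weight(Z=0) = 1/42
  weight(Z=1) = 1/70
Total weight = 1/42 + 1/70 = 4/105
P(Z=0 | obs) = 1/42 / 4/105 = 5/8
P(Z=1 | obs) = 1/70 / 4/105 = 3/8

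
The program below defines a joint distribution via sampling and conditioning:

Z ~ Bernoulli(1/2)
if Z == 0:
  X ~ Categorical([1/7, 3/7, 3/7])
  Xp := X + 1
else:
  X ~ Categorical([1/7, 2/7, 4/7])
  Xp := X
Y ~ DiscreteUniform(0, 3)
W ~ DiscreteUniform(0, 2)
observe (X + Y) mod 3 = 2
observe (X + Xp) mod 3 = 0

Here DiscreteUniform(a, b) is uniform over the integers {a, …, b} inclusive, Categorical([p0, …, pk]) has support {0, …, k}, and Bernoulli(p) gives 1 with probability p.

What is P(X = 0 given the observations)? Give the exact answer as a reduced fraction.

Enumerate traces; 6 have nonzero weight after conditioning:
  (Z=0, X=1, Y=1, W=0) weight 1/56
  (Z=0, X=1, Y=1, W=1) weight 1/56
  (Z=0, X=1, Y=1, W=2) weight 1/56
  (Z=1, X=0, Y=2, W=0) weight 1/168
  (Z=1, X=0, Y=2, W=1) weight 1/168
  (Z=1, X=0, Y=2, W=2) weight 1/168
Group by X:
  weight(X=0) = 1/56
  weight(X=1) = 3/56
Total weight = 1/56 + 3/56 = 1/14
P(X=0 | obs) = 1/56 / 1/14 = 1/4
P(X=1 | obs) = 3/56 / 1/14 = 3/4

P(X = 0 | obs) = 1/4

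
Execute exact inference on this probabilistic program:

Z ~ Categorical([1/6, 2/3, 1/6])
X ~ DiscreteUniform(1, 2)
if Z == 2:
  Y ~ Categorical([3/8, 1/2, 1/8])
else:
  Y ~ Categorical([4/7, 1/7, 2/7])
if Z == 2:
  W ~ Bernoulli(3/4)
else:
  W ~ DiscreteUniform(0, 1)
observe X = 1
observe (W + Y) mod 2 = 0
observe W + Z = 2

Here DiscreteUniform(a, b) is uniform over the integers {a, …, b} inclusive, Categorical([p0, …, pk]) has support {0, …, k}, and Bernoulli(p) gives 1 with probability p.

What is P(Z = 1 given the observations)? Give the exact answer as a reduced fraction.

P(Z = 1 | obs) = 16/23

Enumerate traces; 3 have nonzero weight after conditioning:
  (Z=1, X=1, Y=1, W=1) weight 1/42
  (Z=2, X=1, Y=0, W=0) weight 1/128
  (Z=2, X=1, Y=2, W=0) weight 1/384
Group by Z:
  weight(Z=1) = 1/42
  weight(Z=2) = 1/96
Total weight = 1/42 + 1/96 = 23/672
P(Z=1 | obs) = 1/42 / 23/672 = 16/23
P(Z=2 | obs) = 1/96 / 23/672 = 7/23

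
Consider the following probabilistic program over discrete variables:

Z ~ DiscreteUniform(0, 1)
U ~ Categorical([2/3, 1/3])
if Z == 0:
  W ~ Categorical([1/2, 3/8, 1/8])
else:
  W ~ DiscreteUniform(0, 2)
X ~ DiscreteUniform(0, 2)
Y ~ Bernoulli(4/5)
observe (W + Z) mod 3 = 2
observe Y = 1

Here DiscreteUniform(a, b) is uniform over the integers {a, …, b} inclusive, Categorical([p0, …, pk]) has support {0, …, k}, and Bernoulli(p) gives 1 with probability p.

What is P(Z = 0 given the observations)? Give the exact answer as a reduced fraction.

P(Z = 0 | obs) = 3/11

Enumerate traces; 12 have nonzero weight after conditioning:
  (Z=0, U=0, W=2, X=0, Y=1) weight 1/90
  (Z=0, U=0, W=2, X=1, Y=1) weight 1/90
  (Z=0, U=0, W=2, X=2, Y=1) weight 1/90
  (Z=0, U=1, W=2, X=0, Y=1) weight 1/180
  (Z=0, U=1, W=2, X=1, Y=1) weight 1/180
  (Z=0, U=1, W=2, X=2, Y=1) weight 1/180
  (Z=1, U=0, W=1, X=0, Y=1) weight 4/135
  (Z=1, U=0, W=1, X=1, Y=1) weight 4/135
  … 4 more
Group by Z:
  weight(Z=0) = 1/20
  weight(Z=1) = 2/15
Total weight = 1/20 + 2/15 = 11/60
P(Z=0 | obs) = 1/20 / 11/60 = 3/11
P(Z=1 | obs) = 2/15 / 11/60 = 8/11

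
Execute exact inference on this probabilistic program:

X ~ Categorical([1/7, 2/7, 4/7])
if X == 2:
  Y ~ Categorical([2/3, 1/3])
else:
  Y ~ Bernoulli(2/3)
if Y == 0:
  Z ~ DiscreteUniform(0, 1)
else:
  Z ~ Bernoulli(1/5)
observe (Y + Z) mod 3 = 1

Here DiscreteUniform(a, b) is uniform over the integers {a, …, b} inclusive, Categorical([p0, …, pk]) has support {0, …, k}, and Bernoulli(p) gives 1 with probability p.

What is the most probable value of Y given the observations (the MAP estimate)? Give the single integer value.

argmax_v P(Y = v | obs) = 1

Enumerate traces; 6 have nonzero weight after conditioning:
  (X=0, Y=0, Z=1) weight 1/42
  (X=0, Y=1, Z=0) weight 8/105
  (X=1, Y=0, Z=1) weight 1/21
  (X=1, Y=1, Z=0) weight 16/105
  (X=2, Y=0, Z=1) weight 4/21
  (X=2, Y=1, Z=0) weight 16/105
Group by Y:
  weight(Y=0) = 11/42
  weight(Y=1) = 8/21
Total weight = 11/42 + 8/21 = 9/14
P(Y=0 | obs) = 11/42 / 9/14 = 11/27
P(Y=1 | obs) = 8/21 / 9/14 = 16/27
argmax = 1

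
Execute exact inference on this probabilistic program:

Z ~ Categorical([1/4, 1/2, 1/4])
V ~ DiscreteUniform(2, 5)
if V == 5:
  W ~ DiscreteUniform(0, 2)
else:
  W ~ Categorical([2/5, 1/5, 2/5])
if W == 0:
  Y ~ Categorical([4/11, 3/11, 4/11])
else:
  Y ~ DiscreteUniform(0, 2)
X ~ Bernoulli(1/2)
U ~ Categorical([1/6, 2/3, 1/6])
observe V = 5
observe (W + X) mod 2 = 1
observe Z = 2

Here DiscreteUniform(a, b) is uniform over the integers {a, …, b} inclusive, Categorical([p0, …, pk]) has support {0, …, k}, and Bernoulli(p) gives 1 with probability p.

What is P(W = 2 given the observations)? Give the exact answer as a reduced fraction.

Enumerate traces; 27 have nonzero weight after conditioning:
  (Z=2, V=5, W=0, Y=0, X=1, U=0) weight 1/1584
  (Z=2, V=5, W=0, Y=0, X=1, U=1) weight 1/396
  (Z=2, V=5, W=0, Y=0, X=1, U=2) weight 1/1584
  (Z=2, V=5, W=0, Y=1, X=1, U=0) weight 1/2112
  (Z=2, V=5, W=0, Y=1, X=1, U=1) weight 1/528
  (Z=2, V=5, W=0, Y=1, X=1, U=2) weight 1/2112
  (Z=2, V=5, W=0, Y=2, X=1, U=0) weight 1/1584
  (Z=2, V=5, W=0, Y=2, X=1, U=1) weight 1/396
  (Z=2, V=5, W=1, Y=0, X=0, U=0) weight 1/1728
  (Z=2, V=5, W=2, Y=0, X=1, U=0) weight 1/1728
  … 17 more
Group by W:
  weight(W=0) = 1/96
  weight(W=1) = 1/96
  weight(W=2) = 1/96
Total weight = 1/96 + 1/96 + 1/96 = 1/32
P(W=0 | obs) = 1/96 / 1/32 = 1/3
P(W=1 | obs) = 1/96 / 1/32 = 1/3
P(W=2 | obs) = 1/96 / 1/32 = 1/3

P(W = 2 | obs) = 1/3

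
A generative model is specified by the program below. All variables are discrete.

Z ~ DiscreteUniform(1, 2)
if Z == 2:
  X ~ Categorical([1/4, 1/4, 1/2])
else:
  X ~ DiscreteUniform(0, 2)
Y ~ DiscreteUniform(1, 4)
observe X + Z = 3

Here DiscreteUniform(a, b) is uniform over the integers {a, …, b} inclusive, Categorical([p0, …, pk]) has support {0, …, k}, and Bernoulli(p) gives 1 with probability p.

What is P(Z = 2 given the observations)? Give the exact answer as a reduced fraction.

Enumerate traces; 8 have nonzero weight after conditioning:
  (Z=1, X=2, Y=1) weight 1/24
  (Z=1, X=2, Y=2) weight 1/24
  (Z=1, X=2, Y=3) weight 1/24
  (Z=1, X=2, Y=4) weight 1/24
  (Z=2, X=1, Y=1) weight 1/32
  (Z=2, X=1, Y=2) weight 1/32
  (Z=2, X=1, Y=3) weight 1/32
  (Z=2, X=1, Y=4) weight 1/32
Group by Z:
  weight(Z=1) = 1/6
  weight(Z=2) = 1/8
Total weight = 1/6 + 1/8 = 7/24
P(Z=1 | obs) = 1/6 / 7/24 = 4/7
P(Z=2 | obs) = 1/8 / 7/24 = 3/7

P(Z = 2 | obs) = 3/7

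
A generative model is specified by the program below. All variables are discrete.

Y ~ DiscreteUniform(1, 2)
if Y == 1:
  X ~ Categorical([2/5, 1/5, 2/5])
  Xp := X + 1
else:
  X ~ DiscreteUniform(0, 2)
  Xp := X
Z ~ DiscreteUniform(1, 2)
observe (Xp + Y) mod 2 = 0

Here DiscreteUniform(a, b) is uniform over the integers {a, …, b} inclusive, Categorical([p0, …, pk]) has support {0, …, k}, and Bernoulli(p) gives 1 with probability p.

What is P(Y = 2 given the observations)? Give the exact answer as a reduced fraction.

P(Y = 2 | obs) = 5/11

Enumerate traces; 8 have nonzero weight after conditioning:
  (Y=1, X=0, Z=1) weight 1/10
  (Y=1, X=0, Z=2) weight 1/10
  (Y=1, X=2, Z=1) weight 1/10
  (Y=1, X=2, Z=2) weight 1/10
  (Y=2, X=0, Z=1) weight 1/12
  (Y=2, X=0, Z=2) weight 1/12
  (Y=2, X=2, Z=1) weight 1/12
  (Y=2, X=2, Z=2) weight 1/12
Group by Y:
  weight(Y=1) = 2/5
  weight(Y=2) = 1/3
Total weight = 2/5 + 1/3 = 11/15
P(Y=1 | obs) = 2/5 / 11/15 = 6/11
P(Y=2 | obs) = 1/3 / 11/15 = 5/11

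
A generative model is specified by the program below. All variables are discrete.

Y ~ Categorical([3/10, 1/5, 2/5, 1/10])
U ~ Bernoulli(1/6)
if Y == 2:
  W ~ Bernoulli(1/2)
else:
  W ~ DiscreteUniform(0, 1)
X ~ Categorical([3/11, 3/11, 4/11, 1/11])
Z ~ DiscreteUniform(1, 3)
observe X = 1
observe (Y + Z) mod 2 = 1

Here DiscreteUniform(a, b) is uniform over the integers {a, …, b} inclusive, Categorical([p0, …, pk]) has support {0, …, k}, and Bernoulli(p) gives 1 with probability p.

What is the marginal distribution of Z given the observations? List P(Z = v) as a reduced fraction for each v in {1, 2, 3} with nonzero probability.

Enumerate traces; 24 have nonzero weight after conditioning:
  (Y=0, U=0, W=0, X=1, Z=1) weight 1/88
  (Y=0, U=0, W=0, X=1, Z=3) weight 1/88
  (Y=0, U=0, W=1, X=1, Z=1) weight 1/88
  (Y=0, U=0, W=1, X=1, Z=3) weight 1/88
  (Y=0, U=1, W=0, X=1, Z=1) weight 1/440
  (Y=0, U=1, W=0, X=1, Z=3) weight 1/440
  (Y=0, U=1, W=1, X=1, Z=1) weight 1/440
  (Y=0, U=1, W=1, X=1, Z=3) weight 1/440
  (Y=1, U=0, W=0, X=1, Z=2) weight 1/132
  … 15 more
Group by Z:
  weight(Z=1) = 7/110
  weight(Z=2) = 3/110
  weight(Z=3) = 7/110
Total weight = 7/110 + 3/110 + 7/110 = 17/110
P(Z=1 | obs) = 7/110 / 17/110 = 7/17
P(Z=2 | obs) = 3/110 / 17/110 = 3/17
P(Z=3 | obs) = 7/110 / 17/110 = 7/17

P(Z=1) = 7/17, P(Z=2) = 3/17, P(Z=3) = 7/17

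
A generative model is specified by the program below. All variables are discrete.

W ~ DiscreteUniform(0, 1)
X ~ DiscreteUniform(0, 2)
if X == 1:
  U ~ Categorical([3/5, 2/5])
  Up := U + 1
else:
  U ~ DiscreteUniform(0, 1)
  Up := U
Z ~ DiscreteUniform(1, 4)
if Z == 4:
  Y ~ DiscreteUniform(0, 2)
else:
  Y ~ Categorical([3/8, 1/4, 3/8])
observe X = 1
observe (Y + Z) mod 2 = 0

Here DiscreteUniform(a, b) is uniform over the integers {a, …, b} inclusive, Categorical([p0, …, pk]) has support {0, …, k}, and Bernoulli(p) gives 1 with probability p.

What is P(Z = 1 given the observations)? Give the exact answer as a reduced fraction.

Enumerate traces; 24 have nonzero weight after conditioning:
  (W=0, X=1, U=0, Z=1, Y=1) weight 1/160
  (W=0, X=1, U=0, Z=2, Y=0) weight 3/320
  (W=0, X=1, U=0, Z=2, Y=2) weight 3/320
  (W=0, X=1, U=0, Z=3, Y=1) weight 1/160
  (W=0, X=1, U=0, Z=4, Y=0) weight 1/120
  (W=0, X=1, U=0, Z=4, Y=2) weight 1/120
  (W=0, X=1, U=1, Z=1, Y=1) weight 1/240
  (W=0, X=1, U=1, Z=2, Y=0) weight 1/160
  … 16 more
Group by Z:
  weight(Z=1) = 1/48
  weight(Z=2) = 1/16
  weight(Z=3) = 1/48
  weight(Z=4) = 1/18
Total weight = 1/48 + 1/16 + 1/48 + 1/18 = 23/144
P(Z=1 | obs) = 1/48 / 23/144 = 3/23
P(Z=2 | obs) = 1/16 / 23/144 = 9/23
P(Z=3 | obs) = 1/48 / 23/144 = 3/23
P(Z=4 | obs) = 1/18 / 23/144 = 8/23

P(Z = 1 | obs) = 3/23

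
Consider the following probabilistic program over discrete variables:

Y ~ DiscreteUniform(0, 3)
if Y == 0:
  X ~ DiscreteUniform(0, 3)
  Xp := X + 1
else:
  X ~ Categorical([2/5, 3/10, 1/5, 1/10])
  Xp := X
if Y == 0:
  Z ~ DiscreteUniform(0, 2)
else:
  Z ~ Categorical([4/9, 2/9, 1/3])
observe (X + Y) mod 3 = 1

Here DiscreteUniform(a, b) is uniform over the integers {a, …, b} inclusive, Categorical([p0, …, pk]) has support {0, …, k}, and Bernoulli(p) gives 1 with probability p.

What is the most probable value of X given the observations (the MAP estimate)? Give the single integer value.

Enumerate traces; 15 have nonzero weight after conditioning:
  (Y=0, X=1, Z=0) weight 1/48
  (Y=0, X=1, Z=1) weight 1/48
  (Y=0, X=1, Z=2) weight 1/48
  (Y=1, X=0, Z=0) weight 2/45
  (Y=1, X=0, Z=1) weight 1/45
  (Y=1, X=0, Z=2) weight 1/30
  (Y=1, X=3, Z=0) weight 1/90
  (Y=1, X=3, Z=1) weight 1/180
  (Y=2, X=2, Z=0) weight 1/45
  … 6 more
Group by X:
  weight(X=0) = 1/10
  weight(X=1) = 11/80
  weight(X=2) = 1/20
  weight(X=3) = 1/40
Total weight = 1/10 + 11/80 + 1/20 + 1/40 = 5/16
P(X=0 | obs) = 1/10 / 5/16 = 8/25
P(X=1 | obs) = 11/80 / 5/16 = 11/25
P(X=2 | obs) = 1/20 / 5/16 = 4/25
P(X=3 | obs) = 1/40 / 5/16 = 2/25
argmax = 1

argmax_v P(X = v | obs) = 1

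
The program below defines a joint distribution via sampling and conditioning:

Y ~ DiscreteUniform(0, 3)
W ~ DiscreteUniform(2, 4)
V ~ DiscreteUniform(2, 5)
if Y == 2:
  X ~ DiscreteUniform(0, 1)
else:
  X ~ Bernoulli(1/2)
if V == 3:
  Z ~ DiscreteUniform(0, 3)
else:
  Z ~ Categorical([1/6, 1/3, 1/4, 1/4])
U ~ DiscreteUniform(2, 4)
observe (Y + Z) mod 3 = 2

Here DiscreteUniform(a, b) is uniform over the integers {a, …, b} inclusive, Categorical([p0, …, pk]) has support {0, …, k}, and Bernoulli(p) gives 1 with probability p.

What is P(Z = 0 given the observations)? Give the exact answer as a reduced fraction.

P(Z = 0 | obs) = 3/20

Enumerate traces; 360 have nonzero weight after conditioning:
  (Y=0, W=2, V=2, X=0, Z=2, U=2) weight 1/1152
  (Y=0, W=2, V=2, X=0, Z=2, U=3) weight 1/1152
  (Y=0, W=2, V=2, X=0, Z=2, U=4) weight 1/1152
  (Y=0, W=2, V=2, X=1, Z=2, U=2) weight 1/1152
  (Y=0, W=2, V=2, X=1, Z=2, U=3) weight 1/1152
  (Y=0, W=2, V=2, X=1, Z=2, U=4) weight 1/1152
  (Y=0, W=2, V=3, X=0, Z=2, U=2) weight 1/1152
  (Y=0, W=2, V=3, X=0, Z=2, U=3) weight 1/1152
  (Y=1, W=2, V=2, X=0, Z=1, U=2) weight 1/864
  (Y=2, W=2, V=2, X=0, Z=0, U=2) weight 1/1728
  … 350 more
Group by Z:
  weight(Z=0) = 3/64
  weight(Z=1) = 5/64
  weight(Z=2) = 1/8
  weight(Z=3) = 1/16
Total weight = 3/64 + 5/64 + 1/8 + 1/16 = 5/16
P(Z=0 | obs) = 3/64 / 5/16 = 3/20
P(Z=1 | obs) = 5/64 / 5/16 = 1/4
P(Z=2 | obs) = 1/8 / 5/16 = 2/5
P(Z=3 | obs) = 1/16 / 5/16 = 1/5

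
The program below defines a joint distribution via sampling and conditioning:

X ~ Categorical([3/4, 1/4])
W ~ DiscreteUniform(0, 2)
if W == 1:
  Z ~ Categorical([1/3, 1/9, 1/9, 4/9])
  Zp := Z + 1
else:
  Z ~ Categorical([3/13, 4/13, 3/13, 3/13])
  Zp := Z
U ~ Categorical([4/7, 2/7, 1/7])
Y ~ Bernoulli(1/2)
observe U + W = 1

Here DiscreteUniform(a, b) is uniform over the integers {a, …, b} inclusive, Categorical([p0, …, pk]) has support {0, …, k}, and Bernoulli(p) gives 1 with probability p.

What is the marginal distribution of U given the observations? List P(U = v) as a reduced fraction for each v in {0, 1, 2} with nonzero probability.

Enumerate traces; 32 have nonzero weight after conditioning:
  (X=0, W=0, Z=0, U=1, Y=0) weight 3/364
  (X=0, W=0, Z=0, U=1, Y=1) weight 3/364
  (X=0, W=0, Z=1, U=1, Y=0) weight 1/91
  (X=0, W=0, Z=1, U=1, Y=1) weight 1/91
  (X=0, W=0, Z=2, U=1, Y=0) weight 3/364
  (X=0, W=0, Z=2, U=1, Y=1) weight 3/364
  (X=0, W=0, Z=3, U=1, Y=0) weight 3/364
  (X=0, W=0, Z=3, U=1, Y=1) weight 3/364
  (X=0, W=1, Z=0, U=0, Y=0) weight 1/42
  … 23 more
Group by U:
  weight(U=0) = 4/21
  weight(U=1) = 2/21
Total weight = 4/21 + 2/21 = 2/7
P(U=0 | obs) = 4/21 / 2/7 = 2/3
P(U=1 | obs) = 2/21 / 2/7 = 1/3

P(U=0) = 2/3, P(U=1) = 1/3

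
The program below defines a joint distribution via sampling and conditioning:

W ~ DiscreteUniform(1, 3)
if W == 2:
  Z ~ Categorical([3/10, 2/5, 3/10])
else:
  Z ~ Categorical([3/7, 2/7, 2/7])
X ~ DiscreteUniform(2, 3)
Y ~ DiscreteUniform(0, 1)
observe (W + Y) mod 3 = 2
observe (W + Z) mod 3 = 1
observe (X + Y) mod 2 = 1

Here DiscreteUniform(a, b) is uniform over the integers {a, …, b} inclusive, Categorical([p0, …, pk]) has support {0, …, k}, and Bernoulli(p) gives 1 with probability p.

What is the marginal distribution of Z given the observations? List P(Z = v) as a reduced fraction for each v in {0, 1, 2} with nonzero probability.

Enumerate traces; 2 have nonzero weight after conditioning:
  (W=1, Z=0, X=2, Y=1) weight 1/28
  (W=2, Z=2, X=3, Y=0) weight 1/40
Group by Z:
  weight(Z=0) = 1/28
  weight(Z=2) = 1/40
Total weight = 1/28 + 1/40 = 17/280
P(Z=0 | obs) = 1/28 / 17/280 = 10/17
P(Z=2 | obs) = 1/40 / 17/280 = 7/17

P(Z=0) = 10/17, P(Z=2) = 7/17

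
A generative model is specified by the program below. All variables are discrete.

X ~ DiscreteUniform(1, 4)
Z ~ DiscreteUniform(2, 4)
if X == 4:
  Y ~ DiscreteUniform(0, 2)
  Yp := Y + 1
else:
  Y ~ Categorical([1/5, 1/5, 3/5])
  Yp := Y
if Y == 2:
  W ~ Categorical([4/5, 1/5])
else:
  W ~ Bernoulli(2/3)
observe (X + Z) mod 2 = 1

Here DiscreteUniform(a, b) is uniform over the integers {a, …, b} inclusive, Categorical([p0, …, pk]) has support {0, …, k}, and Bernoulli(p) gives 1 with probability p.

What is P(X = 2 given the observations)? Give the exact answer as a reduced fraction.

P(X = 2 | obs) = 1/6

Enumerate traces; 36 have nonzero weight after conditioning:
  (X=1, Z=2, Y=0, W=0) weight 1/180
  (X=1, Z=2, Y=0, W=1) weight 1/90
  (X=1, Z=2, Y=1, W=0) weight 1/180
  (X=1, Z=2, Y=1, W=1) weight 1/90
  (X=1, Z=2, Y=2, W=0) weight 1/25
  (X=1, Z=2, Y=2, W=1) weight 1/100
  (X=1, Z=4, Y=0, W=0) weight 1/180
  (X=1, Z=4, Y=0, W=1) weight 1/90
  (X=2, Z=3, Y=0, W=0) weight 1/180
  (X=3, Z=2, Y=0, W=0) weight 1/180
  … 26 more
Group by X:
  weight(X=1) = 1/6
  weight(X=2) = 1/12
  weight(X=3) = 1/6
  weight(X=4) = 1/12
Total weight = 1/6 + 1/12 + 1/6 + 1/12 = 1/2
P(X=1 | obs) = 1/6 / 1/2 = 1/3
P(X=2 | obs) = 1/12 / 1/2 = 1/6
P(X=3 | obs) = 1/6 / 1/2 = 1/3
P(X=4 | obs) = 1/12 / 1/2 = 1/6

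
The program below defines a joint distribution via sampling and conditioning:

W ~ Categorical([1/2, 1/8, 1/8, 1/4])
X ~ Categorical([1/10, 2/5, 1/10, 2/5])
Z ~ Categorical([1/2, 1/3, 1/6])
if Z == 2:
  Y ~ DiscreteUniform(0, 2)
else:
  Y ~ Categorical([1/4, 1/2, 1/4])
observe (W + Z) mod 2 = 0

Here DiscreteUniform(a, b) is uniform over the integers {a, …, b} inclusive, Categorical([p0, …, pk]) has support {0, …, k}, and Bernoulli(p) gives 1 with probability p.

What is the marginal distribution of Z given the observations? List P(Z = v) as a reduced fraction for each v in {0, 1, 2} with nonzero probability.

Enumerate traces; 72 have nonzero weight after conditioning:
  (W=0, X=0, Z=0, Y=0) weight 1/160
  (W=0, X=0, Z=0, Y=1) weight 1/80
  (W=0, X=0, Z=0, Y=2) weight 1/160
  (W=0, X=0, Z=2, Y=0) weight 1/360
  (W=0, X=0, Z=2, Y=1) weight 1/360
  (W=0, X=0, Z=2, Y=2) weight 1/360
  (W=0, X=1, Z=0, Y=0) weight 1/40
  (W=0, X=1, Z=0, Y=1) weight 1/20
  (W=1, X=0, Z=1, Y=0) weight 1/960
  … 63 more
Group by Z:
  weight(Z=0) = 5/16
  weight(Z=1) = 1/8
  weight(Z=2) = 5/48
Total weight = 5/16 + 1/8 + 5/48 = 13/24
P(Z=0 | obs) = 5/16 / 13/24 = 15/26
P(Z=1 | obs) = 1/8 / 13/24 = 3/13
P(Z=2 | obs) = 5/48 / 13/24 = 5/26

P(Z=0) = 15/26, P(Z=1) = 3/13, P(Z=2) = 5/26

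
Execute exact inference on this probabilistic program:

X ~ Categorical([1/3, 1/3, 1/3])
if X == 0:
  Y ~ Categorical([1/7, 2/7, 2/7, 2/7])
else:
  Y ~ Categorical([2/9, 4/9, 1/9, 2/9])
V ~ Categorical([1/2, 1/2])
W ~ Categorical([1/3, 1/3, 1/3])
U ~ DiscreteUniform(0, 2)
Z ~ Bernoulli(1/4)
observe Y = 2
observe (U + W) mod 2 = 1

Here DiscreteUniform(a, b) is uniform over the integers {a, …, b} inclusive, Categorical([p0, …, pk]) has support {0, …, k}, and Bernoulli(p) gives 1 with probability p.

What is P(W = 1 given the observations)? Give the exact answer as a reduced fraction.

P(W = 1 | obs) = 1/2

Enumerate traces; 48 have nonzero weight after conditioning:
  (X=0, Y=2, V=0, W=0, U=1, Z=0) weight 1/252
  (X=0, Y=2, V=0, W=0, U=1, Z=1) weight 1/756
  (X=0, Y=2, V=0, W=1, U=0, Z=0) weight 1/252
  (X=0, Y=2, V=0, W=1, U=0, Z=1) weight 1/756
  (X=0, Y=2, V=0, W=1, U=2, Z=0) weight 1/252
  (X=0, Y=2, V=0, W=1, U=2, Z=1) weight 1/756
  (X=0, Y=2, V=0, W=2, U=1, Z=0) weight 1/252
  (X=0, Y=2, V=0, W=2, U=1, Z=1) weight 1/756
  … 40 more
Group by W:
  weight(W=0) = 32/1701
  weight(W=1) = 64/1701
  weight(W=2) = 32/1701
Total weight = 32/1701 + 64/1701 + 32/1701 = 128/1701
P(W=0 | obs) = 32/1701 / 128/1701 = 1/4
P(W=1 | obs) = 64/1701 / 128/1701 = 1/2
P(W=2 | obs) = 32/1701 / 128/1701 = 1/4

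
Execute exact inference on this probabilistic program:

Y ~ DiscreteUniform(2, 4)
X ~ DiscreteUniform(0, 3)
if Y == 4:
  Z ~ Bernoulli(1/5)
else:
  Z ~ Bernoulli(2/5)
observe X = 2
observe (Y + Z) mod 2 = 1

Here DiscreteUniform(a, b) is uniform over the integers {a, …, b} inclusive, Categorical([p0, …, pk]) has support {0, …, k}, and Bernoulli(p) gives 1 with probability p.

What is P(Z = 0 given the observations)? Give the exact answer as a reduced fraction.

P(Z = 0 | obs) = 1/2

Enumerate traces; 3 have nonzero weight after conditioning:
  (Y=2, X=2, Z=1) weight 1/30
  (Y=3, X=2, Z=0) weight 1/20
  (Y=4, X=2, Z=1) weight 1/60
Group by Z:
  weight(Z=0) = 1/20
  weight(Z=1) = 1/20
Total weight = 1/20 + 1/20 = 1/10
P(Z=0 | obs) = 1/20 / 1/10 = 1/2
P(Z=1 | obs) = 1/20 / 1/10 = 1/2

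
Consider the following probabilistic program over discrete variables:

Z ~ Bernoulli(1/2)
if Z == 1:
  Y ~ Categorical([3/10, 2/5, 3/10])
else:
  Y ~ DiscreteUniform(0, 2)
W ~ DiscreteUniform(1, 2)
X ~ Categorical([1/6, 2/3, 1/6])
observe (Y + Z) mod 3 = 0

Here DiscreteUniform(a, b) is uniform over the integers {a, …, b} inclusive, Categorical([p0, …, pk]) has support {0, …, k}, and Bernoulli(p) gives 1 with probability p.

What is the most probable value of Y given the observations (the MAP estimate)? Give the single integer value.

Enumerate traces; 12 have nonzero weight after conditioning:
  (Z=0, Y=0, W=1, X=0) weight 1/72
  (Z=0, Y=0, W=1, X=1) weight 1/18
  (Z=0, Y=0, W=1, X=2) weight 1/72
  (Z=0, Y=0, W=2, X=0) weight 1/72
  (Z=0, Y=0, W=2, X=1) weight 1/18
  (Z=0, Y=0, W=2, X=2) weight 1/72
  (Z=1, Y=2, W=1, X=0) weight 1/80
  (Z=1, Y=2, W=1, X=1) weight 1/20
  … 4 more
Group by Y:
  weight(Y=0) = 1/6
  weight(Y=2) = 3/20
Total weight = 1/6 + 3/20 = 19/60
P(Y=0 | obs) = 1/6 / 19/60 = 10/19
P(Y=2 | obs) = 3/20 / 19/60 = 9/19
argmax = 0

argmax_v P(Y = v | obs) = 0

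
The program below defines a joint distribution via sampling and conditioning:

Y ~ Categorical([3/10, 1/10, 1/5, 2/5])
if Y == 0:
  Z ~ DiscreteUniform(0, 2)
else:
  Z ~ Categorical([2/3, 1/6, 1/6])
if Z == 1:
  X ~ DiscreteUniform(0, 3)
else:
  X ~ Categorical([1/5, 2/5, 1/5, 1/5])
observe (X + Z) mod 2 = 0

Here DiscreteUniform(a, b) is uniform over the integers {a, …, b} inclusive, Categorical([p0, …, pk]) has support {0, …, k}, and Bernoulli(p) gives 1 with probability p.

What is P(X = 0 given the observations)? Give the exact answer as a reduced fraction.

P(X = 0 | obs) = 94/253

Enumerate traces; 24 have nonzero weight after conditioning:
  (Y=0, Z=0, X=0) weight 1/50
  (Y=0, Z=0, X=2) weight 1/50
  (Y=0, Z=1, X=1) weight 1/40
  (Y=0, Z=1, X=3) weight 1/40
  (Y=0, Z=2, X=0) weight 1/50
  (Y=0, Z=2, X=2) weight 1/50
  (Y=1, Z=0, X=0) weight 1/75
  (Y=1, Z=0, X=2) weight 1/75
  … 16 more
Group by X:
  weight(X=0) = 47/300
  weight(X=1) = 13/240
  weight(X=2) = 47/300
  weight(X=3) = 13/240
Total weight = 47/300 + 13/240 + 47/300 + 13/240 = 253/600
P(X=0 | obs) = 47/300 / 253/600 = 94/253
P(X=1 | obs) = 13/240 / 253/600 = 65/506
P(X=2 | obs) = 47/300 / 253/600 = 94/253
P(X=3 | obs) = 13/240 / 253/600 = 65/506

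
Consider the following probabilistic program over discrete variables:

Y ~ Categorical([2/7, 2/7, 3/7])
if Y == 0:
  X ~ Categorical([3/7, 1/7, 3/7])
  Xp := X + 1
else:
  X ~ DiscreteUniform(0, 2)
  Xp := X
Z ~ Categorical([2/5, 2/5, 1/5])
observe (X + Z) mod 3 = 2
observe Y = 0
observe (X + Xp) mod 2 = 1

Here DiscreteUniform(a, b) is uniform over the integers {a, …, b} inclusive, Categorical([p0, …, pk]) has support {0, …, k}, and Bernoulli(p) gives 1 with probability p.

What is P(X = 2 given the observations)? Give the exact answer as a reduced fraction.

P(X = 2 | obs) = 6/11

Enumerate traces; 3 have nonzero weight after conditioning:
  (Y=0, X=0, Z=2) weight 6/245
  (Y=0, X=1, Z=1) weight 4/245
  (Y=0, X=2, Z=0) weight 12/245
Group by X:
  weight(X=0) = 6/245
  weight(X=1) = 4/245
  weight(X=2) = 12/245
Total weight = 6/245 + 4/245 + 12/245 = 22/245
P(X=0 | obs) = 6/245 / 22/245 = 3/11
P(X=1 | obs) = 4/245 / 22/245 = 2/11
P(X=2 | obs) = 12/245 / 22/245 = 6/11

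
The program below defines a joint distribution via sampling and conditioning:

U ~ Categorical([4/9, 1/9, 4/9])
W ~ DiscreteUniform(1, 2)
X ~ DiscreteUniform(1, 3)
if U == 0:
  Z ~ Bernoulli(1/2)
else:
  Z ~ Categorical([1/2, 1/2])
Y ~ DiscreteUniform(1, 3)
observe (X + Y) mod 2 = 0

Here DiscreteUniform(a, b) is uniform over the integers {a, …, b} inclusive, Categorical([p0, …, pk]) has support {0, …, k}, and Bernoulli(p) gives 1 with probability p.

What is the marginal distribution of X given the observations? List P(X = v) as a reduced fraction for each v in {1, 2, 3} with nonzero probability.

Enumerate traces; 60 have nonzero weight after conditioning:
  (U=0, W=1, X=1, Z=0, Y=1) weight 1/81
  (U=0, W=1, X=1, Z=0, Y=3) weight 1/81
  (U=0, W=1, X=1, Z=1, Y=1) weight 1/81
  (U=0, W=1, X=1, Z=1, Y=3) weight 1/81
  (U=0, W=1, X=2, Z=0, Y=2) weight 1/81
  (U=0, W=1, X=2, Z=1, Y=2) weight 1/81
  (U=0, W=1, X=3, Z=0, Y=1) weight 1/81
  (U=0, W=1, X=3, Z=0, Y=3) weight 1/81
  … 52 more
Group by X:
  weight(X=1) = 2/9
  weight(X=2) = 1/9
  weight(X=3) = 2/9
Total weight = 2/9 + 1/9 + 2/9 = 5/9
P(X=1 | obs) = 2/9 / 5/9 = 2/5
P(X=2 | obs) = 1/9 / 5/9 = 1/5
P(X=3 | obs) = 2/9 / 5/9 = 2/5

P(X=1) = 2/5, P(X=2) = 1/5, P(X=3) = 2/5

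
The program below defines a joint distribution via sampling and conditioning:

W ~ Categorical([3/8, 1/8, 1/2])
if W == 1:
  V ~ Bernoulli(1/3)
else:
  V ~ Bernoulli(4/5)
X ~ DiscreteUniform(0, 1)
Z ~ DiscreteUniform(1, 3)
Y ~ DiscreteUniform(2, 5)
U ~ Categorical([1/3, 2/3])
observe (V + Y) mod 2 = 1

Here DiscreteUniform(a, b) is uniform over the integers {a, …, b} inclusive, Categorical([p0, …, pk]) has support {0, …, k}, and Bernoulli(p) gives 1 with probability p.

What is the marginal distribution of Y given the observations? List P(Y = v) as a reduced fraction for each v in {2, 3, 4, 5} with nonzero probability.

P(Y=2) = 89/240, P(Y=3) = 31/240, P(Y=4) = 89/240, P(Y=5) = 31/240

Enumerate traces; 144 have nonzero weight after conditioning:
  (W=0, V=0, X=0, Z=1, Y=3, U=0) weight 1/960
  (W=0, V=0, X=0, Z=1, Y=3, U=1) weight 1/480
  (W=0, V=0, X=0, Z=1, Y=5, U=0) weight 1/960
  (W=0, V=0, X=0, Z=1, Y=5, U=1) weight 1/480
  (W=0, V=0, X=0, Z=2, Y=3, U=0) weight 1/960
  (W=0, V=0, X=0, Z=2, Y=3, U=1) weight 1/480
  (W=0, V=0, X=0, Z=2, Y=5, U=0) weight 1/960
  (W=0, V=0, X=0, Z=2, Y=5, U=1) weight 1/480
  (W=0, V=1, X=0, Z=1, Y=2, U=0) weight 1/240
  (W=0, V=1, X=0, Z=1, Y=4, U=0) weight 1/240
  … 134 more
Group by Y:
  weight(Y=2) = 89/480
  weight(Y=3) = 31/480
  weight(Y=4) = 89/480
  weight(Y=5) = 31/480
Total weight = 89/480 + 31/480 + 89/480 + 31/480 = 1/2
P(Y=2 | obs) = 89/480 / 1/2 = 89/240
P(Y=3 | obs) = 31/480 / 1/2 = 31/240
P(Y=4 | obs) = 89/480 / 1/2 = 89/240
P(Y=5 | obs) = 31/480 / 1/2 = 31/240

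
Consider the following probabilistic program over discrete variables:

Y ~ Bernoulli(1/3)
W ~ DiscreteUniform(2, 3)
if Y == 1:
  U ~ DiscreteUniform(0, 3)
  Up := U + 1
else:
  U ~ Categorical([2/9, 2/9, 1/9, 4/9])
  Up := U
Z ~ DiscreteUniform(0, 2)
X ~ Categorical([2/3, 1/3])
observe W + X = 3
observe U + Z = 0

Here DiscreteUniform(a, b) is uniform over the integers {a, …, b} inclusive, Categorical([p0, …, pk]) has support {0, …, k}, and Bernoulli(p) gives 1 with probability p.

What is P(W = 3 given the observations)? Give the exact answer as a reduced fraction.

P(W = 3 | obs) = 2/3

Enumerate traces; 4 have nonzero weight after conditioning:
  (Y=0, W=2, U=0, Z=0, X=1) weight 2/243
  (Y=0, W=3, U=0, Z=0, X=0) weight 4/243
  (Y=1, W=2, U=0, Z=0, X=1) weight 1/216
  (Y=1, W=3, U=0, Z=0, X=0) weight 1/108
Group by W:
  weight(W=2) = 25/1944
  weight(W=3) = 25/972
Total weight = 25/1944 + 25/972 = 25/648
P(W=2 | obs) = 25/1944 / 25/648 = 1/3
P(W=3 | obs) = 25/972 / 25/648 = 2/3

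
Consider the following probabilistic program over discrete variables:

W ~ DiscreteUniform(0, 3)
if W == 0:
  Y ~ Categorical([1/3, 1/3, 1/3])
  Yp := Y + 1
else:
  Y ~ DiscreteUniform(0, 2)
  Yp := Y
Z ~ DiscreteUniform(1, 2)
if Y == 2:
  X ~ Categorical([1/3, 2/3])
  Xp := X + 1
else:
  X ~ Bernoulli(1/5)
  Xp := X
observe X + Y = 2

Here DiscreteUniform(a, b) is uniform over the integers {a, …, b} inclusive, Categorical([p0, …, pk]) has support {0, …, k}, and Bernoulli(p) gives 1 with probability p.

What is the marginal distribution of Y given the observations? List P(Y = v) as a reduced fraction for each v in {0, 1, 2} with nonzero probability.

P(Y=1) = 3/8, P(Y=2) = 5/8

Enumerate traces; 16 have nonzero weight after conditioning:
  (W=0, Y=1, Z=1, X=1) weight 1/120
  (W=0, Y=1, Z=2, X=1) weight 1/120
  (W=0, Y=2, Z=1, X=0) weight 1/72
  (W=0, Y=2, Z=2, X=0) weight 1/72
  (W=1, Y=1, Z=1, X=1) weight 1/120
  (W=1, Y=1, Z=2, X=1) weight 1/120
  (W=1, Y=2, Z=1, X=0) weight 1/72
  (W=1, Y=2, Z=2, X=0) weight 1/72
  … 8 more
Group by Y:
  weight(Y=1) = 1/15
  weight(Y=2) = 1/9
Total weight = 1/15 + 1/9 = 8/45
P(Y=1 | obs) = 1/15 / 8/45 = 3/8
P(Y=2 | obs) = 1/9 / 8/45 = 5/8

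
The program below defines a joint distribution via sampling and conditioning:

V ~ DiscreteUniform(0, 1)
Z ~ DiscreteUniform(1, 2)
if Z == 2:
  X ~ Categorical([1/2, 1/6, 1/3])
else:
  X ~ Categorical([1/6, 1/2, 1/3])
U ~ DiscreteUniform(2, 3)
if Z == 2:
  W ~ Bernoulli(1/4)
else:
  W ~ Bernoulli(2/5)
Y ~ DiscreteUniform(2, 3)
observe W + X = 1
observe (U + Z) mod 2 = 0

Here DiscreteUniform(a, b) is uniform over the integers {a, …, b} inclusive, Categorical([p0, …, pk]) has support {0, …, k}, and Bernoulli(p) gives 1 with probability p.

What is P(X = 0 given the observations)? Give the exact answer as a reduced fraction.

Enumerate traces; 16 have nonzero weight after conditioning:
  (V=0, Z=1, X=0, U=3, W=1, Y=2) weight 1/240
  (V=0, Z=1, X=0, U=3, W=1, Y=3) weight 1/240
  (V=0, Z=1, X=1, U=3, W=0, Y=2) weight 3/160
  (V=0, Z=1, X=1, U=3, W=0, Y=3) weight 3/160
  (V=0, Z=2, X=0, U=2, W=1, Y=2) weight 1/128
  (V=0, Z=2, X=0, U=2, W=1, Y=3) weight 1/128
  (V=0, Z=2, X=1, U=2, W=0, Y=2) weight 1/128
  (V=0, Z=2, X=1, U=2, W=0, Y=3) weight 1/128
  … 8 more
Group by X:
  weight(X=0) = 23/480
  weight(X=1) = 17/160
Total weight = 23/480 + 17/160 = 37/240
P(X=0 | obs) = 23/480 / 37/240 = 23/74
P(X=1 | obs) = 17/160 / 37/240 = 51/74

P(X = 0 | obs) = 23/74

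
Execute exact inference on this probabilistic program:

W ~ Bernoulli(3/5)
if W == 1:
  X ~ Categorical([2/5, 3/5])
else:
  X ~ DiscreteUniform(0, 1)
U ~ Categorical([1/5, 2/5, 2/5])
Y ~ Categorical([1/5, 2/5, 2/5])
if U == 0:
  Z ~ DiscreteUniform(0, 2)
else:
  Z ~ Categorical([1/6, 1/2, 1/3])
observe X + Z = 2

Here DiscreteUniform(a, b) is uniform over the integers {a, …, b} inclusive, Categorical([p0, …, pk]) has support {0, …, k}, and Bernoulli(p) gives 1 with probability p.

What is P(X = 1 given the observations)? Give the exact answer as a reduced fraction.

P(X = 1 | obs) = 98/153

Enumerate traces; 36 have nonzero weight after conditioning:
  (W=0, X=0, U=0, Y=0, Z=2) weight 1/375
  (W=0, X=0, U=0, Y=1, Z=2) weight 2/375
  (W=0, X=0, U=0, Y=2, Z=2) weight 2/375
  (W=0, X=0, U=1, Y=0, Z=2) weight 2/375
  (W=0, X=0, U=1, Y=1, Z=2) weight 4/375
  (W=0, X=0, U=1, Y=2, Z=2) weight 4/375
  (W=0, X=0, U=2, Y=0, Z=2) weight 2/375
  (W=0, X=0, U=2, Y=1, Z=2) weight 4/375
  (W=0, X=1, U=0, Y=0, Z=1) weight 1/375
  … 27 more
Group by X:
  weight(X=0) = 11/75
  weight(X=1) = 98/375
Total weight = 11/75 + 98/375 = 51/125
P(X=0 | obs) = 11/75 / 51/125 = 55/153
P(X=1 | obs) = 98/375 / 51/125 = 98/153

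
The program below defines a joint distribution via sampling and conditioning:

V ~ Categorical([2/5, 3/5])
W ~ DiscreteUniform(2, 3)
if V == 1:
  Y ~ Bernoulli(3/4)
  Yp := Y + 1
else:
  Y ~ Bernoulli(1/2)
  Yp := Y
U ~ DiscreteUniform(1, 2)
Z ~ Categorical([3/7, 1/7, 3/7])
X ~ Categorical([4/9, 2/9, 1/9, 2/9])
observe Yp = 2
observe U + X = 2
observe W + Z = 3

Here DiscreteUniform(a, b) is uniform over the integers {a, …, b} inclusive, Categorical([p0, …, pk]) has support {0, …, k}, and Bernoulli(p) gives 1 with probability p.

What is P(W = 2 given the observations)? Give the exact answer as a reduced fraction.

P(W = 2 | obs) = 1/4

Enumerate traces; 4 have nonzero weight after conditioning:
  (V=1, W=2, Y=1, U=1, Z=1, X=1) weight 1/280
  (V=1, W=2, Y=1, U=2, Z=1, X=0) weight 1/140
  (V=1, W=3, Y=1, U=1, Z=0, X=1) weight 3/280
  (V=1, W=3, Y=1, U=2, Z=0, X=0) weight 3/140
Group by W:
  weight(W=2) = 3/280
  weight(W=3) = 9/280
Total weight = 3/280 + 9/280 = 3/70
P(W=2 | obs) = 3/280 / 3/70 = 1/4
P(W=3 | obs) = 9/280 / 3/70 = 3/4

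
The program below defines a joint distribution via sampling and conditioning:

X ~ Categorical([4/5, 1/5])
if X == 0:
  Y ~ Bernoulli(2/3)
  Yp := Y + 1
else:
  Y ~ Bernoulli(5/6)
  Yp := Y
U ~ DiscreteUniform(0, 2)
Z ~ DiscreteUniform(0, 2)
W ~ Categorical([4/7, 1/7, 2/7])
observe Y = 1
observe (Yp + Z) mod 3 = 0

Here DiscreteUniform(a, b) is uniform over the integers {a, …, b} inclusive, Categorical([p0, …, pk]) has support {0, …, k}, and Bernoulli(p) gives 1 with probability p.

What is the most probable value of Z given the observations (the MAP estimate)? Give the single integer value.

argmax_v P(Z = v | obs) = 1

Enumerate traces; 18 have nonzero weight after conditioning:
  (X=0, Y=1, U=0, Z=1, W=0) weight 32/945
  (X=0, Y=1, U=0, Z=1, W=1) weight 8/945
  (X=0, Y=1, U=0, Z=1, W=2) weight 16/945
  (X=0, Y=1, U=1, Z=1, W=0) weight 32/945
  (X=0, Y=1, U=1, Z=1, W=1) weight 8/945
  (X=0, Y=1, U=1, Z=1, W=2) weight 16/945
  (X=0, Y=1, U=2, Z=1, W=0) weight 32/945
  (X=0, Y=1, U=2, Z=1, W=1) weight 8/945
  (X=1, Y=1, U=0, Z=2, W=0) weight 2/189
  … 9 more
Group by Z:
  weight(Z=1) = 8/45
  weight(Z=2) = 1/18
Total weight = 8/45 + 1/18 = 7/30
P(Z=1 | obs) = 8/45 / 7/30 = 16/21
P(Z=2 | obs) = 1/18 / 7/30 = 5/21
argmax = 1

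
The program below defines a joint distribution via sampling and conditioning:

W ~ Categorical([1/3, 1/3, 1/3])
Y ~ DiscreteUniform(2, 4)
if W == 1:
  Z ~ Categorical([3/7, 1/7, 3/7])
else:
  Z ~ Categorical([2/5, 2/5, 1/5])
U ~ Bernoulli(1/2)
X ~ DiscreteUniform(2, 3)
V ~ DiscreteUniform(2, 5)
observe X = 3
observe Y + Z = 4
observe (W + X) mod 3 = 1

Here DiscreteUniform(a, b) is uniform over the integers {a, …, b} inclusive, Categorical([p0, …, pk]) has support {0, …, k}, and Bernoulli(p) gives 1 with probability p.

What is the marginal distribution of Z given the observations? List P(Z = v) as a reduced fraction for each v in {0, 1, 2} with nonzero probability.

P(Z=0) = 3/7, P(Z=1) = 1/7, P(Z=2) = 3/7

Enumerate traces; 24 have nonzero weight after conditioning:
  (W=1, Y=2, Z=2, U=0, X=3, V=2) weight 1/336
  (W=1, Y=2, Z=2, U=0, X=3, V=3) weight 1/336
  (W=1, Y=2, Z=2, U=0, X=3, V=4) weight 1/336
  (W=1, Y=2, Z=2, U=0, X=3, V=5) weight 1/336
  (W=1, Y=2, Z=2, U=1, X=3, V=2) weight 1/336
  (W=1, Y=2, Z=2, U=1, X=3, V=3) weight 1/336
  (W=1, Y=2, Z=2, U=1, X=3, V=4) weight 1/336
  (W=1, Y=2, Z=2, U=1, X=3, V=5) weight 1/336
  (W=1, Y=3, Z=1, U=0, X=3, V=2) weight 1/1008
  (W=1, Y=4, Z=0, U=0, X=3, V=2) weight 1/336
  … 14 more
Group by Z:
  weight(Z=0) = 1/42
  weight(Z=1) = 1/126
  weight(Z=2) = 1/42
Total weight = 1/42 + 1/126 + 1/42 = 1/18
P(Z=0 | obs) = 1/42 / 1/18 = 3/7
P(Z=1 | obs) = 1/126 / 1/18 = 1/7
P(Z=2 | obs) = 1/42 / 1/18 = 3/7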